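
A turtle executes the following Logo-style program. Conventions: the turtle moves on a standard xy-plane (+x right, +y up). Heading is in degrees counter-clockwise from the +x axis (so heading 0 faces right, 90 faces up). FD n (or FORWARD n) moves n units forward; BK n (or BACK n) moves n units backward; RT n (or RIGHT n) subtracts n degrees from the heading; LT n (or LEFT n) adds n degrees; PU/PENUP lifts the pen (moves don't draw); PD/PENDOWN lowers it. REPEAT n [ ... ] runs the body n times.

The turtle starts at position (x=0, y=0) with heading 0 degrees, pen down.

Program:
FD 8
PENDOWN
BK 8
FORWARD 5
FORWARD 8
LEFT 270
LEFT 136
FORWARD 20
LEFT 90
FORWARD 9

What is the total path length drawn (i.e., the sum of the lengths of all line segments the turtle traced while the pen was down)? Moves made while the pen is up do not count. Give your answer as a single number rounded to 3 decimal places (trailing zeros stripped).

Executing turtle program step by step:
Start: pos=(0,0), heading=0, pen down
FD 8: (0,0) -> (8,0) [heading=0, draw]
PD: pen down
BK 8: (8,0) -> (0,0) [heading=0, draw]
FD 5: (0,0) -> (5,0) [heading=0, draw]
FD 8: (5,0) -> (13,0) [heading=0, draw]
LT 270: heading 0 -> 270
LT 136: heading 270 -> 46
FD 20: (13,0) -> (26.893,14.387) [heading=46, draw]
LT 90: heading 46 -> 136
FD 9: (26.893,14.387) -> (20.419,20.639) [heading=136, draw]
Final: pos=(20.419,20.639), heading=136, 6 segment(s) drawn

Segment lengths:
  seg 1: (0,0) -> (8,0), length = 8
  seg 2: (8,0) -> (0,0), length = 8
  seg 3: (0,0) -> (5,0), length = 5
  seg 4: (5,0) -> (13,0), length = 8
  seg 5: (13,0) -> (26.893,14.387), length = 20
  seg 6: (26.893,14.387) -> (20.419,20.639), length = 9
Total = 58

Answer: 58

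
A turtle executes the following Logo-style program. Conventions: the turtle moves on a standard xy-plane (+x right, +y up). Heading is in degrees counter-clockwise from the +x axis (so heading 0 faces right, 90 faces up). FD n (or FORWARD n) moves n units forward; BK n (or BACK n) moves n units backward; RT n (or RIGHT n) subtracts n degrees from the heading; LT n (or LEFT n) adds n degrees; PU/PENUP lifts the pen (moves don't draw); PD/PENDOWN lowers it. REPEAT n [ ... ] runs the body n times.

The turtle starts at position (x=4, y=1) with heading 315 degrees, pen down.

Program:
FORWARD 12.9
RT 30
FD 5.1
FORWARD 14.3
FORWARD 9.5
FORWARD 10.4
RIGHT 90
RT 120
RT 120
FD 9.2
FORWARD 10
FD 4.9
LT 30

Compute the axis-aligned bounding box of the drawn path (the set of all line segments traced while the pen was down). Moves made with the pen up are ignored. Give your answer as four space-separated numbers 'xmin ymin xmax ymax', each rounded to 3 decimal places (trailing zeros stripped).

Executing turtle program step by step:
Start: pos=(4,1), heading=315, pen down
FD 12.9: (4,1) -> (13.122,-8.122) [heading=315, draw]
RT 30: heading 315 -> 285
FD 5.1: (13.122,-8.122) -> (14.442,-13.048) [heading=285, draw]
FD 14.3: (14.442,-13.048) -> (18.143,-26.861) [heading=285, draw]
FD 9.5: (18.143,-26.861) -> (20.602,-36.037) [heading=285, draw]
FD 10.4: (20.602,-36.037) -> (23.293,-46.083) [heading=285, draw]
RT 90: heading 285 -> 195
RT 120: heading 195 -> 75
RT 120: heading 75 -> 315
FD 9.2: (23.293,-46.083) -> (29.799,-52.588) [heading=315, draw]
FD 10: (29.799,-52.588) -> (36.87,-59.659) [heading=315, draw]
FD 4.9: (36.87,-59.659) -> (40.335,-63.124) [heading=315, draw]
LT 30: heading 315 -> 345
Final: pos=(40.335,-63.124), heading=345, 8 segment(s) drawn

Segment endpoints: x in {4, 13.122, 14.442, 18.143, 20.602, 23.293, 29.799, 36.87, 40.335}, y in {-63.124, -59.659, -52.588, -46.083, -36.037, -26.861, -13.048, -8.122, 1}
xmin=4, ymin=-63.124, xmax=40.335, ymax=1

Answer: 4 -63.124 40.335 1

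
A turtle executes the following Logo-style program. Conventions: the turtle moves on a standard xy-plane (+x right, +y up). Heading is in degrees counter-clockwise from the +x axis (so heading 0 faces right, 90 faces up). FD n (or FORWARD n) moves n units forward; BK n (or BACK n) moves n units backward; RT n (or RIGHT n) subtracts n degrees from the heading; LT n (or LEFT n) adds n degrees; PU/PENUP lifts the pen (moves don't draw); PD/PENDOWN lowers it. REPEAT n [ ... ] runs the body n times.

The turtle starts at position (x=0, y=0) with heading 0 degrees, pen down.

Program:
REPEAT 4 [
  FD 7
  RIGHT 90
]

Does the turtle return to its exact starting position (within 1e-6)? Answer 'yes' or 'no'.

Answer: yes

Derivation:
Executing turtle program step by step:
Start: pos=(0,0), heading=0, pen down
REPEAT 4 [
  -- iteration 1/4 --
  FD 7: (0,0) -> (7,0) [heading=0, draw]
  RT 90: heading 0 -> 270
  -- iteration 2/4 --
  FD 7: (7,0) -> (7,-7) [heading=270, draw]
  RT 90: heading 270 -> 180
  -- iteration 3/4 --
  FD 7: (7,-7) -> (0,-7) [heading=180, draw]
  RT 90: heading 180 -> 90
  -- iteration 4/4 --
  FD 7: (0,-7) -> (0,0) [heading=90, draw]
  RT 90: heading 90 -> 0
]
Final: pos=(0,0), heading=0, 4 segment(s) drawn

Start position: (0, 0)
Final position: (0, 0)
Distance = 0; < 1e-6 -> CLOSED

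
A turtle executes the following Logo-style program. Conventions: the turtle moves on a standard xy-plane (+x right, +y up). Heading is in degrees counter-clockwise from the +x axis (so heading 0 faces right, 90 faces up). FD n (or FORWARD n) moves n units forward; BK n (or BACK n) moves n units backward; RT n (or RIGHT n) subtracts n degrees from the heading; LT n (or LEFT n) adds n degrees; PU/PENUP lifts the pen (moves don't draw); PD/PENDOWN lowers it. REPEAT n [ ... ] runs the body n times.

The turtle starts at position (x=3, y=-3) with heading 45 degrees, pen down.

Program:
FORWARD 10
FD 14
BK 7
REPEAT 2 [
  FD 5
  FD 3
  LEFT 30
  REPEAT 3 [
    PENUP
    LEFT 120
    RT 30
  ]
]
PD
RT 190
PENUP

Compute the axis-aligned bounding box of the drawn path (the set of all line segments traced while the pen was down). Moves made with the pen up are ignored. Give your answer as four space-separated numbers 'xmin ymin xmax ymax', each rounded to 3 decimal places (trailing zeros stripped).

Executing turtle program step by step:
Start: pos=(3,-3), heading=45, pen down
FD 10: (3,-3) -> (10.071,4.071) [heading=45, draw]
FD 14: (10.071,4.071) -> (19.971,13.971) [heading=45, draw]
BK 7: (19.971,13.971) -> (15.021,9.021) [heading=45, draw]
REPEAT 2 [
  -- iteration 1/2 --
  FD 5: (15.021,9.021) -> (18.556,12.556) [heading=45, draw]
  FD 3: (18.556,12.556) -> (20.678,14.678) [heading=45, draw]
  LT 30: heading 45 -> 75
  REPEAT 3 [
    -- iteration 1/3 --
    PU: pen up
    LT 120: heading 75 -> 195
    RT 30: heading 195 -> 165
    -- iteration 2/3 --
    PU: pen up
    LT 120: heading 165 -> 285
    RT 30: heading 285 -> 255
    -- iteration 3/3 --
    PU: pen up
    LT 120: heading 255 -> 15
    RT 30: heading 15 -> 345
  ]
  -- iteration 2/2 --
  FD 5: (20.678,14.678) -> (25.507,13.384) [heading=345, move]
  FD 3: (25.507,13.384) -> (28.405,12.607) [heading=345, move]
  LT 30: heading 345 -> 15
  REPEAT 3 [
    -- iteration 1/3 --
    PU: pen up
    LT 120: heading 15 -> 135
    RT 30: heading 135 -> 105
    -- iteration 2/3 --
    PU: pen up
    LT 120: heading 105 -> 225
    RT 30: heading 225 -> 195
    -- iteration 3/3 --
    PU: pen up
    LT 120: heading 195 -> 315
    RT 30: heading 315 -> 285
  ]
]
PD: pen down
RT 190: heading 285 -> 95
PU: pen up
Final: pos=(28.405,12.607), heading=95, 5 segment(s) drawn

Segment endpoints: x in {3, 10.071, 15.021, 18.556, 19.971, 20.678}, y in {-3, 4.071, 9.021, 12.556, 13.971, 14.678}
xmin=3, ymin=-3, xmax=20.678, ymax=14.678

Answer: 3 -3 20.678 14.678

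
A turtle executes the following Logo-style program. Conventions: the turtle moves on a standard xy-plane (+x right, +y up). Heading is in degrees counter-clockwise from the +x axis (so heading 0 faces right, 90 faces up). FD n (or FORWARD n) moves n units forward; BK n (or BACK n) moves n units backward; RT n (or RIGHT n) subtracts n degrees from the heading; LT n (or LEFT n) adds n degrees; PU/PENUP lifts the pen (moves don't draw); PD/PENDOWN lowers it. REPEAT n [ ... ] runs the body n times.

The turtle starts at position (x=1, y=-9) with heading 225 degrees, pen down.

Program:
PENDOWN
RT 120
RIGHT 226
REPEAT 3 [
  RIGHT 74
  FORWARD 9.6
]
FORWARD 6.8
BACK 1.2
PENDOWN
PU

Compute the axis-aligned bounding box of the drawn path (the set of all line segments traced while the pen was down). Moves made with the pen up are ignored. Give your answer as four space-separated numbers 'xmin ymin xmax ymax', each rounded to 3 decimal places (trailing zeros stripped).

Executing turtle program step by step:
Start: pos=(1,-9), heading=225, pen down
PD: pen down
RT 120: heading 225 -> 105
RT 226: heading 105 -> 239
REPEAT 3 [
  -- iteration 1/3 --
  RT 74: heading 239 -> 165
  FD 9.6: (1,-9) -> (-8.273,-6.515) [heading=165, draw]
  -- iteration 2/3 --
  RT 74: heading 165 -> 91
  FD 9.6: (-8.273,-6.515) -> (-8.44,3.083) [heading=91, draw]
  -- iteration 3/3 --
  RT 74: heading 91 -> 17
  FD 9.6: (-8.44,3.083) -> (0.74,5.89) [heading=17, draw]
]
FD 6.8: (0.74,5.89) -> (7.243,7.878) [heading=17, draw]
BK 1.2: (7.243,7.878) -> (6.095,7.527) [heading=17, draw]
PD: pen down
PU: pen up
Final: pos=(6.095,7.527), heading=17, 5 segment(s) drawn

Segment endpoints: x in {-8.44, -8.273, 0.74, 1, 6.095, 7.243}, y in {-9, -6.515, 3.083, 5.89, 7.527, 7.878}
xmin=-8.44, ymin=-9, xmax=7.243, ymax=7.878

Answer: -8.44 -9 7.243 7.878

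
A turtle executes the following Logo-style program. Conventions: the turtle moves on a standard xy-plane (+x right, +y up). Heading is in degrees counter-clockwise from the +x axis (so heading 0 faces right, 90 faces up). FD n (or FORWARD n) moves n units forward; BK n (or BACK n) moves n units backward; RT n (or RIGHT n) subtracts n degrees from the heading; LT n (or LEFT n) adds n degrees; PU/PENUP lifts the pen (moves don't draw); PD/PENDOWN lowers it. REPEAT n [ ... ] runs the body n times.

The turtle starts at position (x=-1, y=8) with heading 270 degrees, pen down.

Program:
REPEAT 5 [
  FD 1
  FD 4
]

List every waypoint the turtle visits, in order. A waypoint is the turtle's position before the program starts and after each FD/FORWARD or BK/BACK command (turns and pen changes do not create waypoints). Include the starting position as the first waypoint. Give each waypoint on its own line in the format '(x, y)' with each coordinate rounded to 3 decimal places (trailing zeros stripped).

Executing turtle program step by step:
Start: pos=(-1,8), heading=270, pen down
REPEAT 5 [
  -- iteration 1/5 --
  FD 1: (-1,8) -> (-1,7) [heading=270, draw]
  FD 4: (-1,7) -> (-1,3) [heading=270, draw]
  -- iteration 2/5 --
  FD 1: (-1,3) -> (-1,2) [heading=270, draw]
  FD 4: (-1,2) -> (-1,-2) [heading=270, draw]
  -- iteration 3/5 --
  FD 1: (-1,-2) -> (-1,-3) [heading=270, draw]
  FD 4: (-1,-3) -> (-1,-7) [heading=270, draw]
  -- iteration 4/5 --
  FD 1: (-1,-7) -> (-1,-8) [heading=270, draw]
  FD 4: (-1,-8) -> (-1,-12) [heading=270, draw]
  -- iteration 5/5 --
  FD 1: (-1,-12) -> (-1,-13) [heading=270, draw]
  FD 4: (-1,-13) -> (-1,-17) [heading=270, draw]
]
Final: pos=(-1,-17), heading=270, 10 segment(s) drawn
Waypoints (11 total):
(-1, 8)
(-1, 7)
(-1, 3)
(-1, 2)
(-1, -2)
(-1, -3)
(-1, -7)
(-1, -8)
(-1, -12)
(-1, -13)
(-1, -17)

Answer: (-1, 8)
(-1, 7)
(-1, 3)
(-1, 2)
(-1, -2)
(-1, -3)
(-1, -7)
(-1, -8)
(-1, -12)
(-1, -13)
(-1, -17)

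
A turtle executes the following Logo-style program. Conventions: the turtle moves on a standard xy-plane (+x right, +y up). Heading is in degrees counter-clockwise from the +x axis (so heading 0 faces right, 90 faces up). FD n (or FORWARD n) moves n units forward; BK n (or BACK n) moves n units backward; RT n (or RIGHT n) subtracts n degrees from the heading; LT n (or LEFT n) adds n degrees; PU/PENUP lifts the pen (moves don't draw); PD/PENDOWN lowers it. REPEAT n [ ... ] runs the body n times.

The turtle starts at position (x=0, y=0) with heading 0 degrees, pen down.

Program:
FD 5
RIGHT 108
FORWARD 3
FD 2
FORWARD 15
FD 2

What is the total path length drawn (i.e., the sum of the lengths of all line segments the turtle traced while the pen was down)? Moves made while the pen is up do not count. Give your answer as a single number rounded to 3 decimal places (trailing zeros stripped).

Answer: 27

Derivation:
Executing turtle program step by step:
Start: pos=(0,0), heading=0, pen down
FD 5: (0,0) -> (5,0) [heading=0, draw]
RT 108: heading 0 -> 252
FD 3: (5,0) -> (4.073,-2.853) [heading=252, draw]
FD 2: (4.073,-2.853) -> (3.455,-4.755) [heading=252, draw]
FD 15: (3.455,-4.755) -> (-1.18,-19.021) [heading=252, draw]
FD 2: (-1.18,-19.021) -> (-1.798,-20.923) [heading=252, draw]
Final: pos=(-1.798,-20.923), heading=252, 5 segment(s) drawn

Segment lengths:
  seg 1: (0,0) -> (5,0), length = 5
  seg 2: (5,0) -> (4.073,-2.853), length = 3
  seg 3: (4.073,-2.853) -> (3.455,-4.755), length = 2
  seg 4: (3.455,-4.755) -> (-1.18,-19.021), length = 15
  seg 5: (-1.18,-19.021) -> (-1.798,-20.923), length = 2
Total = 27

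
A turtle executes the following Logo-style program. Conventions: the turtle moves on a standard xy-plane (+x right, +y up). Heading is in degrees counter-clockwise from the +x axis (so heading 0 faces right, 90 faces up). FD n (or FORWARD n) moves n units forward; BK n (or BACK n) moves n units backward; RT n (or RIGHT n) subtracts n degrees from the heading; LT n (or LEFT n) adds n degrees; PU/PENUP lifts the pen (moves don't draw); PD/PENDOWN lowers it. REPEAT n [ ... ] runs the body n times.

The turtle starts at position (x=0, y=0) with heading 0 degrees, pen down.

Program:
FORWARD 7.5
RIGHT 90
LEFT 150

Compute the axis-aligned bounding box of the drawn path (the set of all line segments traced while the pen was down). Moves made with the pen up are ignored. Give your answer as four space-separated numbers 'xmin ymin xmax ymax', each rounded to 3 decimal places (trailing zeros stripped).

Executing turtle program step by step:
Start: pos=(0,0), heading=0, pen down
FD 7.5: (0,0) -> (7.5,0) [heading=0, draw]
RT 90: heading 0 -> 270
LT 150: heading 270 -> 60
Final: pos=(7.5,0), heading=60, 1 segment(s) drawn

Segment endpoints: x in {0, 7.5}, y in {0}
xmin=0, ymin=0, xmax=7.5, ymax=0

Answer: 0 0 7.5 0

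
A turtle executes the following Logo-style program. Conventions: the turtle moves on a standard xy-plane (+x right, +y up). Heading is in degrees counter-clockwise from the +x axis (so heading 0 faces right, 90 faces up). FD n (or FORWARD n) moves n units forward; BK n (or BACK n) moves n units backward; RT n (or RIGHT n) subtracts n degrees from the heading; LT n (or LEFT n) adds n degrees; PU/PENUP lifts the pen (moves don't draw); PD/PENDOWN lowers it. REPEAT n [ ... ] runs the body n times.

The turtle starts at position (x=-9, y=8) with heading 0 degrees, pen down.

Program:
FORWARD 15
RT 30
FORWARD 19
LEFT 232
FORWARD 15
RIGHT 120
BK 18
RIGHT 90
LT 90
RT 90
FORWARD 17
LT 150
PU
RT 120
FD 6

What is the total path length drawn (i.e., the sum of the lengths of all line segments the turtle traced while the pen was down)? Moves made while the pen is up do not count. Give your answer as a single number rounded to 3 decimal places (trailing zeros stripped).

Executing turtle program step by step:
Start: pos=(-9,8), heading=0, pen down
FD 15: (-9,8) -> (6,8) [heading=0, draw]
RT 30: heading 0 -> 330
FD 19: (6,8) -> (22.454,-1.5) [heading=330, draw]
LT 232: heading 330 -> 202
FD 15: (22.454,-1.5) -> (8.547,-7.119) [heading=202, draw]
RT 120: heading 202 -> 82
BK 18: (8.547,-7.119) -> (6.042,-24.944) [heading=82, draw]
RT 90: heading 82 -> 352
LT 90: heading 352 -> 82
RT 90: heading 82 -> 352
FD 17: (6.042,-24.944) -> (22.876,-27.31) [heading=352, draw]
LT 150: heading 352 -> 142
PU: pen up
RT 120: heading 142 -> 22
FD 6: (22.876,-27.31) -> (28.439,-25.062) [heading=22, move]
Final: pos=(28.439,-25.062), heading=22, 5 segment(s) drawn

Segment lengths:
  seg 1: (-9,8) -> (6,8), length = 15
  seg 2: (6,8) -> (22.454,-1.5), length = 19
  seg 3: (22.454,-1.5) -> (8.547,-7.119), length = 15
  seg 4: (8.547,-7.119) -> (6.042,-24.944), length = 18
  seg 5: (6.042,-24.944) -> (22.876,-27.31), length = 17
Total = 84

Answer: 84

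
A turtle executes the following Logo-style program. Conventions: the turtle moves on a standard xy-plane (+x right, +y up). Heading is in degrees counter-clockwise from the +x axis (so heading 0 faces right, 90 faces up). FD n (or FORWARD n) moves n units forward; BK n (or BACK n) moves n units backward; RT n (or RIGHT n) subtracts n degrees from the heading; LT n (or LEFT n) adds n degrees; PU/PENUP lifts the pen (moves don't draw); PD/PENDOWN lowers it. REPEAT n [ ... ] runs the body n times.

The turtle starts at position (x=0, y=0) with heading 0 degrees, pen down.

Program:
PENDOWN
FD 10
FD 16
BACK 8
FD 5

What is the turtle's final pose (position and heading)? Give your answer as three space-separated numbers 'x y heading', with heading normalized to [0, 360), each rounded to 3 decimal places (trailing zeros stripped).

Answer: 23 0 0

Derivation:
Executing turtle program step by step:
Start: pos=(0,0), heading=0, pen down
PD: pen down
FD 10: (0,0) -> (10,0) [heading=0, draw]
FD 16: (10,0) -> (26,0) [heading=0, draw]
BK 8: (26,0) -> (18,0) [heading=0, draw]
FD 5: (18,0) -> (23,0) [heading=0, draw]
Final: pos=(23,0), heading=0, 4 segment(s) drawn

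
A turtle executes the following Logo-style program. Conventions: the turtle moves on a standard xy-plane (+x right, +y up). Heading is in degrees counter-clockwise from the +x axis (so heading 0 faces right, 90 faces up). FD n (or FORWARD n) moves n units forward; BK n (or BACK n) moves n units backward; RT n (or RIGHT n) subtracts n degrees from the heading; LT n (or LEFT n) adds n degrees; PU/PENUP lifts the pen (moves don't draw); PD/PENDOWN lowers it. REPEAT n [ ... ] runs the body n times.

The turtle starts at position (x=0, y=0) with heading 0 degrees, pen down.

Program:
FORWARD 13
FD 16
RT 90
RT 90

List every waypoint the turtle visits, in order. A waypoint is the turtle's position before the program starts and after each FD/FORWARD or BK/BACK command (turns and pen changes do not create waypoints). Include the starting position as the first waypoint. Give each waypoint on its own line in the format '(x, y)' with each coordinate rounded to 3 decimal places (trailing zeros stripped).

Executing turtle program step by step:
Start: pos=(0,0), heading=0, pen down
FD 13: (0,0) -> (13,0) [heading=0, draw]
FD 16: (13,0) -> (29,0) [heading=0, draw]
RT 90: heading 0 -> 270
RT 90: heading 270 -> 180
Final: pos=(29,0), heading=180, 2 segment(s) drawn
Waypoints (3 total):
(0, 0)
(13, 0)
(29, 0)

Answer: (0, 0)
(13, 0)
(29, 0)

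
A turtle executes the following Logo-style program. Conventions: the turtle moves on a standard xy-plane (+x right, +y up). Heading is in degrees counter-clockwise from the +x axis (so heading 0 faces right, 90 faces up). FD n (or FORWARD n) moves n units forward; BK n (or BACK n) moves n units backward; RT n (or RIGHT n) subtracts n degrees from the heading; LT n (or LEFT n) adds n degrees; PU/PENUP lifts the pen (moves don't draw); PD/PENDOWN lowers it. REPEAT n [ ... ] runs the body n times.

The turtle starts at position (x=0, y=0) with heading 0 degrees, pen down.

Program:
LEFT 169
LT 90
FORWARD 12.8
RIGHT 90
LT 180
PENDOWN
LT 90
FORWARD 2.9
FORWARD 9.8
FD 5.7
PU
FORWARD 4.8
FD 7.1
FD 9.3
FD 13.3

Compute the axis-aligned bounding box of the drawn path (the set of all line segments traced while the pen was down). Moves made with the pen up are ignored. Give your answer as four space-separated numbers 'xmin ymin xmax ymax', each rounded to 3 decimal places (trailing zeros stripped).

Executing turtle program step by step:
Start: pos=(0,0), heading=0, pen down
LT 169: heading 0 -> 169
LT 90: heading 169 -> 259
FD 12.8: (0,0) -> (-2.442,-12.565) [heading=259, draw]
RT 90: heading 259 -> 169
LT 180: heading 169 -> 349
PD: pen down
LT 90: heading 349 -> 79
FD 2.9: (-2.442,-12.565) -> (-1.889,-9.718) [heading=79, draw]
FD 9.8: (-1.889,-9.718) -> (-0.019,-0.098) [heading=79, draw]
FD 5.7: (-0.019,-0.098) -> (1.069,5.497) [heading=79, draw]
PU: pen up
FD 4.8: (1.069,5.497) -> (1.984,10.209) [heading=79, move]
FD 7.1: (1.984,10.209) -> (3.339,17.178) [heading=79, move]
FD 9.3: (3.339,17.178) -> (5.114,26.308) [heading=79, move]
FD 13.3: (5.114,26.308) -> (7.651,39.363) [heading=79, move]
Final: pos=(7.651,39.363), heading=79, 4 segment(s) drawn

Segment endpoints: x in {-2.442, -1.889, -0.019, 0, 1.069}, y in {-12.565, -9.718, -0.098, 0, 5.497}
xmin=-2.442, ymin=-12.565, xmax=1.069, ymax=5.497

Answer: -2.442 -12.565 1.069 5.497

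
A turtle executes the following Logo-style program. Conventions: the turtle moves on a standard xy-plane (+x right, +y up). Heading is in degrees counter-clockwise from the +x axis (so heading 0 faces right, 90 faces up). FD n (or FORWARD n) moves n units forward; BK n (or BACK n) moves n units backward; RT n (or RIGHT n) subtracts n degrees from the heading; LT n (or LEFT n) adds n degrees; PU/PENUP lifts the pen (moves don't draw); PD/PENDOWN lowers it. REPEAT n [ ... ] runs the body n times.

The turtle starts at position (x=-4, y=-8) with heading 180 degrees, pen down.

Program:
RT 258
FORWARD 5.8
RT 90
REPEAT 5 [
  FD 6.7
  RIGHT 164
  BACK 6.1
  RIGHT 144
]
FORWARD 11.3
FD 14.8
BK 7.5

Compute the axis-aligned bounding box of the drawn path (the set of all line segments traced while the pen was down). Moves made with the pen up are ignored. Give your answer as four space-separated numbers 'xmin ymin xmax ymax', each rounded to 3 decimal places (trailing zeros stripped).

Answer: -18.73 -41.907 9.471 -6.034

Derivation:
Executing turtle program step by step:
Start: pos=(-4,-8), heading=180, pen down
RT 258: heading 180 -> 282
FD 5.8: (-4,-8) -> (-2.794,-13.673) [heading=282, draw]
RT 90: heading 282 -> 192
REPEAT 5 [
  -- iteration 1/5 --
  FD 6.7: (-2.794,-13.673) -> (-9.348,-15.066) [heading=192, draw]
  RT 164: heading 192 -> 28
  BK 6.1: (-9.348,-15.066) -> (-14.734,-17.93) [heading=28, draw]
  RT 144: heading 28 -> 244
  -- iteration 2/5 --
  FD 6.7: (-14.734,-17.93) -> (-17.671,-23.952) [heading=244, draw]
  RT 164: heading 244 -> 80
  BK 6.1: (-17.671,-23.952) -> (-18.73,-29.959) [heading=80, draw]
  RT 144: heading 80 -> 296
  -- iteration 3/5 --
  FD 6.7: (-18.73,-29.959) -> (-15.793,-35.981) [heading=296, draw]
  RT 164: heading 296 -> 132
  BK 6.1: (-15.793,-35.981) -> (-11.711,-40.514) [heading=132, draw]
  RT 144: heading 132 -> 348
  -- iteration 4/5 --
  FD 6.7: (-11.711,-40.514) -> (-5.158,-41.907) [heading=348, draw]
  RT 164: heading 348 -> 184
  BK 6.1: (-5.158,-41.907) -> (0.927,-41.482) [heading=184, draw]
  RT 144: heading 184 -> 40
  -- iteration 5/5 --
  FD 6.7: (0.927,-41.482) -> (6.06,-37.175) [heading=40, draw]
  RT 164: heading 40 -> 236
  BK 6.1: (6.06,-37.175) -> (9.471,-32.118) [heading=236, draw]
  RT 144: heading 236 -> 92
]
FD 11.3: (9.471,-32.118) -> (9.077,-20.825) [heading=92, draw]
FD 14.8: (9.077,-20.825) -> (8.56,-6.034) [heading=92, draw]
BK 7.5: (8.56,-6.034) -> (8.822,-13.529) [heading=92, draw]
Final: pos=(8.822,-13.529), heading=92, 14 segment(s) drawn

Segment endpoints: x in {-18.73, -17.671, -15.793, -14.734, -11.711, -9.348, -5.158, -4, -2.794, 0.927, 6.06, 8.56, 8.822, 9.077, 9.471}, y in {-41.907, -41.482, -40.514, -37.175, -35.981, -32.118, -29.959, -23.952, -20.825, -17.93, -15.066, -13.673, -13.529, -8, -6.034}
xmin=-18.73, ymin=-41.907, xmax=9.471, ymax=-6.034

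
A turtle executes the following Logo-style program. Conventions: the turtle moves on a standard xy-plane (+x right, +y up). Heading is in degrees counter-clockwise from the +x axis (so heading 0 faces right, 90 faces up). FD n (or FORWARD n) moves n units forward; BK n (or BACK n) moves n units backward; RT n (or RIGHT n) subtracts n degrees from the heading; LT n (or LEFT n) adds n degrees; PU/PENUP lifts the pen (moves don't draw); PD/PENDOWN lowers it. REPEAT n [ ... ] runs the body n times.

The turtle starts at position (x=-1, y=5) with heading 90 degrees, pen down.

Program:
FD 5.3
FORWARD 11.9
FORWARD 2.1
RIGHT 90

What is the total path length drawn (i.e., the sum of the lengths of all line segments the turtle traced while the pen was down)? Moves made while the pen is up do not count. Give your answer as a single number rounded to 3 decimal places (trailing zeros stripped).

Executing turtle program step by step:
Start: pos=(-1,5), heading=90, pen down
FD 5.3: (-1,5) -> (-1,10.3) [heading=90, draw]
FD 11.9: (-1,10.3) -> (-1,22.2) [heading=90, draw]
FD 2.1: (-1,22.2) -> (-1,24.3) [heading=90, draw]
RT 90: heading 90 -> 0
Final: pos=(-1,24.3), heading=0, 3 segment(s) drawn

Segment lengths:
  seg 1: (-1,5) -> (-1,10.3), length = 5.3
  seg 2: (-1,10.3) -> (-1,22.2), length = 11.9
  seg 3: (-1,22.2) -> (-1,24.3), length = 2.1
Total = 19.3

Answer: 19.3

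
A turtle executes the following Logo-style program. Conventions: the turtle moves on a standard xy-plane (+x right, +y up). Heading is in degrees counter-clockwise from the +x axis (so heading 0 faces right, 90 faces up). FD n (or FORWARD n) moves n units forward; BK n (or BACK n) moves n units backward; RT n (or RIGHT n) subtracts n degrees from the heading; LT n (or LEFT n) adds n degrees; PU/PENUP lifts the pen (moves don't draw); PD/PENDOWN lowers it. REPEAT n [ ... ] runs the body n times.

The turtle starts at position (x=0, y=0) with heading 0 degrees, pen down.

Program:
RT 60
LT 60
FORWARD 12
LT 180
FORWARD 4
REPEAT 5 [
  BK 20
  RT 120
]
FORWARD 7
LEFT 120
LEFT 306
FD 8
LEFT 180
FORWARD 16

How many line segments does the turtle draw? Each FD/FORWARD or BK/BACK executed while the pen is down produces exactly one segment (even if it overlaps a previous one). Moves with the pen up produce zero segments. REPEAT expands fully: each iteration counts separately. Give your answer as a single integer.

Executing turtle program step by step:
Start: pos=(0,0), heading=0, pen down
RT 60: heading 0 -> 300
LT 60: heading 300 -> 0
FD 12: (0,0) -> (12,0) [heading=0, draw]
LT 180: heading 0 -> 180
FD 4: (12,0) -> (8,0) [heading=180, draw]
REPEAT 5 [
  -- iteration 1/5 --
  BK 20: (8,0) -> (28,0) [heading=180, draw]
  RT 120: heading 180 -> 60
  -- iteration 2/5 --
  BK 20: (28,0) -> (18,-17.321) [heading=60, draw]
  RT 120: heading 60 -> 300
  -- iteration 3/5 --
  BK 20: (18,-17.321) -> (8,0) [heading=300, draw]
  RT 120: heading 300 -> 180
  -- iteration 4/5 --
  BK 20: (8,0) -> (28,0) [heading=180, draw]
  RT 120: heading 180 -> 60
  -- iteration 5/5 --
  BK 20: (28,0) -> (18,-17.321) [heading=60, draw]
  RT 120: heading 60 -> 300
]
FD 7: (18,-17.321) -> (21.5,-23.383) [heading=300, draw]
LT 120: heading 300 -> 60
LT 306: heading 60 -> 6
FD 8: (21.5,-23.383) -> (29.456,-22.546) [heading=6, draw]
LT 180: heading 6 -> 186
FD 16: (29.456,-22.546) -> (13.544,-24.219) [heading=186, draw]
Final: pos=(13.544,-24.219), heading=186, 10 segment(s) drawn
Segments drawn: 10

Answer: 10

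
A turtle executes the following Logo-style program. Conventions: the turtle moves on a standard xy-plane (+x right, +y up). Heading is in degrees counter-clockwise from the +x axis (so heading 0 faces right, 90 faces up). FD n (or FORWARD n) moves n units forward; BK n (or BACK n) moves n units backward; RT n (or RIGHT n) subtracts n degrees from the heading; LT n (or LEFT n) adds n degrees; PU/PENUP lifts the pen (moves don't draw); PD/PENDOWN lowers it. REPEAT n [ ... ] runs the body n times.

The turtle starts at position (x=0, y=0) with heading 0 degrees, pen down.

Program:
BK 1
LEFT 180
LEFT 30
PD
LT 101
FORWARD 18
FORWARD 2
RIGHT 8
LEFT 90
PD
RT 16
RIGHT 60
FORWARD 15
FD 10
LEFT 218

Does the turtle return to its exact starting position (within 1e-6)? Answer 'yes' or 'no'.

Answer: no

Derivation:
Executing turtle program step by step:
Start: pos=(0,0), heading=0, pen down
BK 1: (0,0) -> (-1,0) [heading=0, draw]
LT 180: heading 0 -> 180
LT 30: heading 180 -> 210
PD: pen down
LT 101: heading 210 -> 311
FD 18: (-1,0) -> (10.809,-13.585) [heading=311, draw]
FD 2: (10.809,-13.585) -> (12.121,-15.094) [heading=311, draw]
RT 8: heading 311 -> 303
LT 90: heading 303 -> 33
PD: pen down
RT 16: heading 33 -> 17
RT 60: heading 17 -> 317
FD 15: (12.121,-15.094) -> (23.091,-25.324) [heading=317, draw]
FD 10: (23.091,-25.324) -> (30.405,-32.144) [heading=317, draw]
LT 218: heading 317 -> 175
Final: pos=(30.405,-32.144), heading=175, 5 segment(s) drawn

Start position: (0, 0)
Final position: (30.405, -32.144)
Distance = 44.246; >= 1e-6 -> NOT closed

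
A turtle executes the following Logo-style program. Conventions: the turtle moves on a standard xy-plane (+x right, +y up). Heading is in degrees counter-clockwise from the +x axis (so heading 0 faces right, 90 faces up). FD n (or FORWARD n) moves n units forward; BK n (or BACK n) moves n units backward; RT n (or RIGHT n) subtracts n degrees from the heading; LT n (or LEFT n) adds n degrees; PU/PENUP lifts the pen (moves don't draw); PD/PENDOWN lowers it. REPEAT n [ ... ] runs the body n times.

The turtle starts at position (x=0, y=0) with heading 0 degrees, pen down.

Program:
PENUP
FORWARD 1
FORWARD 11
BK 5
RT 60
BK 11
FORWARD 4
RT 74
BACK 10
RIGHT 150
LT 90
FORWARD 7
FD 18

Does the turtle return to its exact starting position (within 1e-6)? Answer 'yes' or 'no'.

Executing turtle program step by step:
Start: pos=(0,0), heading=0, pen down
PU: pen up
FD 1: (0,0) -> (1,0) [heading=0, move]
FD 11: (1,0) -> (12,0) [heading=0, move]
BK 5: (12,0) -> (7,0) [heading=0, move]
RT 60: heading 0 -> 300
BK 11: (7,0) -> (1.5,9.526) [heading=300, move]
FD 4: (1.5,9.526) -> (3.5,6.062) [heading=300, move]
RT 74: heading 300 -> 226
BK 10: (3.5,6.062) -> (10.447,13.256) [heading=226, move]
RT 150: heading 226 -> 76
LT 90: heading 76 -> 166
FD 7: (10.447,13.256) -> (3.655,14.949) [heading=166, move]
FD 18: (3.655,14.949) -> (-13.811,19.304) [heading=166, move]
Final: pos=(-13.811,19.304), heading=166, 0 segment(s) drawn

Start position: (0, 0)
Final position: (-13.811, 19.304)
Distance = 23.735; >= 1e-6 -> NOT closed

Answer: no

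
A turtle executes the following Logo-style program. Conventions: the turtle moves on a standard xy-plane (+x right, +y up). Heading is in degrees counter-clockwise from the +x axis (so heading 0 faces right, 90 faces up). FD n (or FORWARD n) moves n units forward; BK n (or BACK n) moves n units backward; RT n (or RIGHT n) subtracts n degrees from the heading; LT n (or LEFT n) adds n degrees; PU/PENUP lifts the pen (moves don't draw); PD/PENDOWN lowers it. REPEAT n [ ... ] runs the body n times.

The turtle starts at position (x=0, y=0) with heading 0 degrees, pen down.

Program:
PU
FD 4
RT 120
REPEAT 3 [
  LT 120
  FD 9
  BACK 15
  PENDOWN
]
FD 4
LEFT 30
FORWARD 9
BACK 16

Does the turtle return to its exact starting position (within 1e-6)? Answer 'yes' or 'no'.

Executing turtle program step by step:
Start: pos=(0,0), heading=0, pen down
PU: pen up
FD 4: (0,0) -> (4,0) [heading=0, move]
RT 120: heading 0 -> 240
REPEAT 3 [
  -- iteration 1/3 --
  LT 120: heading 240 -> 0
  FD 9: (4,0) -> (13,0) [heading=0, move]
  BK 15: (13,0) -> (-2,0) [heading=0, move]
  PD: pen down
  -- iteration 2/3 --
  LT 120: heading 0 -> 120
  FD 9: (-2,0) -> (-6.5,7.794) [heading=120, draw]
  BK 15: (-6.5,7.794) -> (1,-5.196) [heading=120, draw]
  PD: pen down
  -- iteration 3/3 --
  LT 120: heading 120 -> 240
  FD 9: (1,-5.196) -> (-3.5,-12.99) [heading=240, draw]
  BK 15: (-3.5,-12.99) -> (4,0) [heading=240, draw]
  PD: pen down
]
FD 4: (4,0) -> (2,-3.464) [heading=240, draw]
LT 30: heading 240 -> 270
FD 9: (2,-3.464) -> (2,-12.464) [heading=270, draw]
BK 16: (2,-12.464) -> (2,3.536) [heading=270, draw]
Final: pos=(2,3.536), heading=270, 7 segment(s) drawn

Start position: (0, 0)
Final position: (2, 3.536)
Distance = 4.062; >= 1e-6 -> NOT closed

Answer: no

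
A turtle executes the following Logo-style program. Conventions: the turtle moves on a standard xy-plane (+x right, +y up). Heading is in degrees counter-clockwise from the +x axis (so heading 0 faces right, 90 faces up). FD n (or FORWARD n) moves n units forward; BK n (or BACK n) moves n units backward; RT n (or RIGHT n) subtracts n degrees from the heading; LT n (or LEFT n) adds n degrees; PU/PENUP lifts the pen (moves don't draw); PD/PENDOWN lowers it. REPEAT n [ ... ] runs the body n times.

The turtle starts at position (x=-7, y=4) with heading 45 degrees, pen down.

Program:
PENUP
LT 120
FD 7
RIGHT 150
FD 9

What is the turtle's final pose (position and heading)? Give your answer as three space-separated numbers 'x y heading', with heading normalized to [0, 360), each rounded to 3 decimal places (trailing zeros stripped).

Executing turtle program step by step:
Start: pos=(-7,4), heading=45, pen down
PU: pen up
LT 120: heading 45 -> 165
FD 7: (-7,4) -> (-13.761,5.812) [heading=165, move]
RT 150: heading 165 -> 15
FD 9: (-13.761,5.812) -> (-5.068,8.141) [heading=15, move]
Final: pos=(-5.068,8.141), heading=15, 0 segment(s) drawn

Answer: -5.068 8.141 15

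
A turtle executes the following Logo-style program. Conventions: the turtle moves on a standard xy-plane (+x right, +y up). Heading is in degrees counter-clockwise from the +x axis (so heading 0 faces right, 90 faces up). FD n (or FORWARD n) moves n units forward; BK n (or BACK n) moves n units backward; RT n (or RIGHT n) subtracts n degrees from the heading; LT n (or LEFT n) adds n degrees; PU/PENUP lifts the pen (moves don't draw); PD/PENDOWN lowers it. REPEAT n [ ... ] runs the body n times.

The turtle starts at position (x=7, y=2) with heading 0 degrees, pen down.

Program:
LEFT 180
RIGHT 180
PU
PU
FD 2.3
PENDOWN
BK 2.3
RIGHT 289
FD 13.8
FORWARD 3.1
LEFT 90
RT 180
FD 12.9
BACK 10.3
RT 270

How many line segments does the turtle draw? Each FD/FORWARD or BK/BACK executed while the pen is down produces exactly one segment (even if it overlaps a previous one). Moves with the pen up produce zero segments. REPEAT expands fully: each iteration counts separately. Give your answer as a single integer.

Answer: 5

Derivation:
Executing turtle program step by step:
Start: pos=(7,2), heading=0, pen down
LT 180: heading 0 -> 180
RT 180: heading 180 -> 0
PU: pen up
PU: pen up
FD 2.3: (7,2) -> (9.3,2) [heading=0, move]
PD: pen down
BK 2.3: (9.3,2) -> (7,2) [heading=0, draw]
RT 289: heading 0 -> 71
FD 13.8: (7,2) -> (11.493,15.048) [heading=71, draw]
FD 3.1: (11.493,15.048) -> (12.502,17.979) [heading=71, draw]
LT 90: heading 71 -> 161
RT 180: heading 161 -> 341
FD 12.9: (12.502,17.979) -> (24.699,13.779) [heading=341, draw]
BK 10.3: (24.699,13.779) -> (14.96,17.133) [heading=341, draw]
RT 270: heading 341 -> 71
Final: pos=(14.96,17.133), heading=71, 5 segment(s) drawn
Segments drawn: 5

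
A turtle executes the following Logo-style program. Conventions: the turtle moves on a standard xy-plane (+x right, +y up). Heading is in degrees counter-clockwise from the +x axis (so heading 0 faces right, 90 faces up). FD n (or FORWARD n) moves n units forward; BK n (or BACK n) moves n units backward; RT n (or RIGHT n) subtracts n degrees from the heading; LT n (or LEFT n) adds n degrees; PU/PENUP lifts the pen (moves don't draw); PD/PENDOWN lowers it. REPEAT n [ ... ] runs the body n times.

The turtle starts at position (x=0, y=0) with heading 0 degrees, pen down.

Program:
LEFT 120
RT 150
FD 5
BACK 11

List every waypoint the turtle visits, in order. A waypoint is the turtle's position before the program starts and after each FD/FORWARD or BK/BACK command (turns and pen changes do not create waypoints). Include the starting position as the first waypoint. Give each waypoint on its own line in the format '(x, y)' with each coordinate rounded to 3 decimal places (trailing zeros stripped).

Answer: (0, 0)
(4.33, -2.5)
(-5.196, 3)

Derivation:
Executing turtle program step by step:
Start: pos=(0,0), heading=0, pen down
LT 120: heading 0 -> 120
RT 150: heading 120 -> 330
FD 5: (0,0) -> (4.33,-2.5) [heading=330, draw]
BK 11: (4.33,-2.5) -> (-5.196,3) [heading=330, draw]
Final: pos=(-5.196,3), heading=330, 2 segment(s) drawn
Waypoints (3 total):
(0, 0)
(4.33, -2.5)
(-5.196, 3)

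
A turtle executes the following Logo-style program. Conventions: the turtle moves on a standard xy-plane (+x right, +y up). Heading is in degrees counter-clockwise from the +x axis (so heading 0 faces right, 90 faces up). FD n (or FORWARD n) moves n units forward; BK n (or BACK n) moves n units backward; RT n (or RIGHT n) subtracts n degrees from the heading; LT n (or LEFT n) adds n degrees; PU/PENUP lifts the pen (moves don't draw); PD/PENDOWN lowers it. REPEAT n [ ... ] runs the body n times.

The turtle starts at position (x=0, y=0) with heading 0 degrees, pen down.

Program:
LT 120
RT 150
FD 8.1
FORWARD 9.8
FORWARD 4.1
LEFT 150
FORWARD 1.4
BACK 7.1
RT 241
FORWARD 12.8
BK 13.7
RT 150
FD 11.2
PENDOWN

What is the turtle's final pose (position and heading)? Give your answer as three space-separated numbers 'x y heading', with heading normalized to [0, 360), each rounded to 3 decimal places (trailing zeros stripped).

Answer: 22.562 -3.967 89

Derivation:
Executing turtle program step by step:
Start: pos=(0,0), heading=0, pen down
LT 120: heading 0 -> 120
RT 150: heading 120 -> 330
FD 8.1: (0,0) -> (7.015,-4.05) [heading=330, draw]
FD 9.8: (7.015,-4.05) -> (15.502,-8.95) [heading=330, draw]
FD 4.1: (15.502,-8.95) -> (19.053,-11) [heading=330, draw]
LT 150: heading 330 -> 120
FD 1.4: (19.053,-11) -> (18.353,-9.788) [heading=120, draw]
BK 7.1: (18.353,-9.788) -> (21.903,-15.936) [heading=120, draw]
RT 241: heading 120 -> 239
FD 12.8: (21.903,-15.936) -> (15.31,-26.908) [heading=239, draw]
BK 13.7: (15.31,-26.908) -> (22.366,-15.165) [heading=239, draw]
RT 150: heading 239 -> 89
FD 11.2: (22.366,-15.165) -> (22.562,-3.967) [heading=89, draw]
PD: pen down
Final: pos=(22.562,-3.967), heading=89, 8 segment(s) drawn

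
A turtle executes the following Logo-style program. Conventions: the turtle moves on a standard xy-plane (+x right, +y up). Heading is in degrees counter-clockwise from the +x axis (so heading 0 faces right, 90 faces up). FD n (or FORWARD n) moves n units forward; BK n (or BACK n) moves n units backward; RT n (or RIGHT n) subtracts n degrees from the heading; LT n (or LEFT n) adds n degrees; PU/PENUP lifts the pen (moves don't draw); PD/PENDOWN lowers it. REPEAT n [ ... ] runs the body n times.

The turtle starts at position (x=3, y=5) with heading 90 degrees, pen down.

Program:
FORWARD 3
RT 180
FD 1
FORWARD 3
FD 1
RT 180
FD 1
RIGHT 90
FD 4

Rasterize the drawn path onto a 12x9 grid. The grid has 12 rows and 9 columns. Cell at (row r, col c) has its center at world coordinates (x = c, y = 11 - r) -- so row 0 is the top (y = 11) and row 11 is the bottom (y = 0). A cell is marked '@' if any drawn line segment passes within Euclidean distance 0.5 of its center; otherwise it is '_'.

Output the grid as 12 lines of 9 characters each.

Answer: _________
_________
_________
___@_____
___@_____
___@_____
___@_____
___@@@@@_
___@_____
_________
_________
_________

Derivation:
Segment 0: (3,5) -> (3,8)
Segment 1: (3,8) -> (3,7)
Segment 2: (3,7) -> (3,4)
Segment 3: (3,4) -> (3,3)
Segment 4: (3,3) -> (3,4)
Segment 5: (3,4) -> (7,4)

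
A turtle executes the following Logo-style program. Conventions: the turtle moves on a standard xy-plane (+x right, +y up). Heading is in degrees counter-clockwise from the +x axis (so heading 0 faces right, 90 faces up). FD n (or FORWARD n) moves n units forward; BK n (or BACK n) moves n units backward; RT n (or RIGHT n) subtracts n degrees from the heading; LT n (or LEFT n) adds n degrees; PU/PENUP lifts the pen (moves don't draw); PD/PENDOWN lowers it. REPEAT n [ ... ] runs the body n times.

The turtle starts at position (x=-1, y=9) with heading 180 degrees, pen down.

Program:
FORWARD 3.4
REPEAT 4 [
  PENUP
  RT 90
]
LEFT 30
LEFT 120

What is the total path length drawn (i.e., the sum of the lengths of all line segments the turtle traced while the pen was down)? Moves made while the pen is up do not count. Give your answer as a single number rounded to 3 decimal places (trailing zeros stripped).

Answer: 3.4

Derivation:
Executing turtle program step by step:
Start: pos=(-1,9), heading=180, pen down
FD 3.4: (-1,9) -> (-4.4,9) [heading=180, draw]
REPEAT 4 [
  -- iteration 1/4 --
  PU: pen up
  RT 90: heading 180 -> 90
  -- iteration 2/4 --
  PU: pen up
  RT 90: heading 90 -> 0
  -- iteration 3/4 --
  PU: pen up
  RT 90: heading 0 -> 270
  -- iteration 4/4 --
  PU: pen up
  RT 90: heading 270 -> 180
]
LT 30: heading 180 -> 210
LT 120: heading 210 -> 330
Final: pos=(-4.4,9), heading=330, 1 segment(s) drawn

Segment lengths:
  seg 1: (-1,9) -> (-4.4,9), length = 3.4
Total = 3.4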